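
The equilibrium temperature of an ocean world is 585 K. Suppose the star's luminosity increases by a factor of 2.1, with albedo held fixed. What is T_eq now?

T_eq ∝ L^(1/4) · d^(−1/2).
T′ = 585 × 2.1^(1/4) = 704 K.

T_eq ≈ 704 K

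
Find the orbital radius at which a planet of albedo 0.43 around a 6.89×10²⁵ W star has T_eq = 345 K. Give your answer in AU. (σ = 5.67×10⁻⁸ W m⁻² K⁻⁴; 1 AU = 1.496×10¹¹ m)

d ≈ 0.208 AU

From T_eq⁴ = L(1−A)/(16πσd²): d = √[L(1−A)/(16πσT_eq⁴)].
d = √[6.89×10²⁵ × 0.57 / (16π × 5.67×10⁻⁸ × (345)⁴)] = 3.12×10¹⁰ m = 0.208 AU.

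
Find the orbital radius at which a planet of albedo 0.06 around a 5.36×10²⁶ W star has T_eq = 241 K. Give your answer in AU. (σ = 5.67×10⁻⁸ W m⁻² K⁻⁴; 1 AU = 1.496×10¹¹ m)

From T_eq⁴ = L(1−A)/(16πσd²): d = √[L(1−A)/(16πσT_eq⁴)].
d = √[5.36×10²⁶ × 0.94 / (16π × 5.67×10⁻⁸ × (241)⁴)] = 2.29×10¹¹ m = 1.53 AU.

d ≈ 1.53 AU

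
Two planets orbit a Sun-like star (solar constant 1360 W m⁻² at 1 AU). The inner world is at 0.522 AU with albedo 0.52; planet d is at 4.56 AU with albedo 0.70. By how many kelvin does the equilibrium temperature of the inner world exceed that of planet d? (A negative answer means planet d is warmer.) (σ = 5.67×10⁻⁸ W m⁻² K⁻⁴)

ΔT ≈ 224.1 K

T_eq = [S₀(1−A)/(4σd²)]^(1/4), so T ∝ (1−A)^(1/4) / √d.
T₁ = [1360×0.48/(4×5.67×10⁻⁸×0.522²)]^(1/4) = 320.59 K.
T₂ = [1360×0.30/(4×5.67×10⁻⁸×4.56²)]^(1/4) = 96.44 K.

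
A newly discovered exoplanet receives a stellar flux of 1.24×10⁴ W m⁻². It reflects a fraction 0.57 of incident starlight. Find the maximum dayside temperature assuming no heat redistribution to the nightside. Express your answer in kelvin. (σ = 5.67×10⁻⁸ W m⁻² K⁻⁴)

T_ss ≈ 554 K

With no redistribution each surface element balances locally: S(1−A) = σT⁴.
T = [1.24×10⁴ × 0.43 / 5.67×10⁻⁸]^(1/4) = (9.40×10¹⁰)^(1/4) = 554 K.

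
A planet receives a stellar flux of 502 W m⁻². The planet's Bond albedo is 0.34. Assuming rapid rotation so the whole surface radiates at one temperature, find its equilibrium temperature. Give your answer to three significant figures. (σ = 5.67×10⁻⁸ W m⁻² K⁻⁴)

Energy balance: absorbed = emitted ⇒ πR²·S(1−A) = 4πR²·σT_eq⁴, so T_eq⁴ = S(1−A)/(4σ).
T_eq = [502 × 0.66 / (4 × 5.67×10⁻⁸)]^(1/4) = (1.46×10⁹)^(1/4) = 196 K.

T_eq ≈ 196 K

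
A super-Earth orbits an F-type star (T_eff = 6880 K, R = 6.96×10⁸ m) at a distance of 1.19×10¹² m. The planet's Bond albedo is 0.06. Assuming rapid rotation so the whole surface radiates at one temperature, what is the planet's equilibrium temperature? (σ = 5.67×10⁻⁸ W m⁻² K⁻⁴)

T_eq ≈ 116 K

L = 4πR_⋆²σT_⋆⁴ = 4π(6.96×10⁸)² × 5.67×10⁻⁸ × (6880)⁴ = 7.73×10²⁶ W.
S = L/(4πd²) = 43.5 W m⁻².
Energy balance: absorbed = emitted ⇒ πR²·S(1−A) = 4πR²·σT_eq⁴, so T_eq⁴ = S(1−A)/(4σ).
T_eq = [43.5 × 0.94 / (4 × 5.67×10⁻⁸)]^(1/4) = (1.80×10⁸)^(1/4) = 116 K.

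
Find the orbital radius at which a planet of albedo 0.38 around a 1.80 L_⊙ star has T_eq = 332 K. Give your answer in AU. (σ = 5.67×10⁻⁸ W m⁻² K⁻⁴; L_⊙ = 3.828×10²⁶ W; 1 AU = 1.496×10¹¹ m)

d ≈ 0.742 AU

L = 1.80 × 3.828×10²⁶ = 6.89×10²⁶ W.
From T_eq⁴ = L(1−A)/(16πσd²): d = √[L(1−A)/(16πσT_eq⁴)].
d = √[6.89×10²⁶ × 0.62 / (16π × 5.67×10⁻⁸ × (332)⁴)] = 1.11×10¹¹ m = 0.742 AU.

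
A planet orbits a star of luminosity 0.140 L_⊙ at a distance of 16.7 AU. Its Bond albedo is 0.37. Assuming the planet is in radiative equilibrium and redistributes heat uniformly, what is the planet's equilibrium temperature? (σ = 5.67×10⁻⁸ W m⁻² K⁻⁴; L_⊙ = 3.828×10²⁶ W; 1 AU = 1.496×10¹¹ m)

T_eq ≈ 37.1 K

d = 16.7 AU = 2.50×10¹² m.
L = 0.140 × 3.828×10²⁶ = 5.36×10²⁵ W.
Flux: S = L/(4πd²) = 5.36×10²⁵/(4π×(2.50×10¹²)²) = 0.683 W m⁻².
Energy balance: absorbed = emitted ⇒ πR²·S(1−A) = 4πR²·σT_eq⁴, so T_eq⁴ = S(1−A)/(4σ).
T_eq = [0.683 × 0.63 / (4 × 5.67×10⁻⁸)]^(1/4) = (1.90×10⁶)^(1/4) = 37.1 K.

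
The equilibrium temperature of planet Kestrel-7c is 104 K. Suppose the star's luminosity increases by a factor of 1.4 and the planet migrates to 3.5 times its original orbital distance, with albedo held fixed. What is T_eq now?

T_eq ≈ 60.5 K

T_eq ∝ L^(1/4) · d^(−1/2).
T′ = 104 × 1.4^(1/4) / 3.5^(1/2) = 60.5 K.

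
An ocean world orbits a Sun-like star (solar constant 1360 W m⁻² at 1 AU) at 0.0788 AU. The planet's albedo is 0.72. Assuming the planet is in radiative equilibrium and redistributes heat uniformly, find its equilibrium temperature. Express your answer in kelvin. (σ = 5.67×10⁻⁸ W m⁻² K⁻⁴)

Flux at 0.0788 AU: S = 1360/0.0788² = 2.19×10⁵ W m⁻².
Energy balance: absorbed = emitted ⇒ πR²·S(1−A) = 4πR²·σT_eq⁴, so T_eq⁴ = S(1−A)/(4σ).
T_eq = [2.19×10⁵ × 0.28 / (4 × 5.67×10⁻⁸)]^(1/4) = (2.70×10¹¹)^(1/4) = 721 K.

T_eq ≈ 721 K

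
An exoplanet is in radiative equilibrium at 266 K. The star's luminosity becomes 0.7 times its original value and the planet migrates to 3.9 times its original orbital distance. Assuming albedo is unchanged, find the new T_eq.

T_eq ∝ L^(1/4) · d^(−1/2).
T′ = 266 × 0.7^(1/4) / 3.9^(1/2) = 123 K.

T_eq ≈ 123 K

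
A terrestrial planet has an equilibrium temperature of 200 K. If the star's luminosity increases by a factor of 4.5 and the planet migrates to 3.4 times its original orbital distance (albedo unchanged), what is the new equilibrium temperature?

T_eq ≈ 158 K

T_eq ∝ L^(1/4) · d^(−1/2).
T′ = 200 × 4.5^(1/4) / 3.4^(1/2) = 158 K.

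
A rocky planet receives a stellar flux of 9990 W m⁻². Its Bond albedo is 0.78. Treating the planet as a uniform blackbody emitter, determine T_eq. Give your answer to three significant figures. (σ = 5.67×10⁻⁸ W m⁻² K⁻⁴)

Energy balance: absorbed = emitted ⇒ πR²·S(1−A) = 4πR²·σT_eq⁴, so T_eq⁴ = S(1−A)/(4σ).
T_eq = [9990 × 0.22 / (4 × 5.67×10⁻⁸)]^(1/4) = (9.69×10⁹)^(1/4) = 314 K.

T_eq ≈ 314 K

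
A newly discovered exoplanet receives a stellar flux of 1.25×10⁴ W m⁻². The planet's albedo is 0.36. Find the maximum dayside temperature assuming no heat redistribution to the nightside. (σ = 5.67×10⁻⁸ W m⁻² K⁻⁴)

T_ss ≈ 613 K

With no redistribution each surface element balances locally: S(1−A) = σT⁴.
T = [1.25×10⁴ × 0.64 / 5.67×10⁻⁸]^(1/4) = (1.41×10¹¹)^(1/4) = 613 K.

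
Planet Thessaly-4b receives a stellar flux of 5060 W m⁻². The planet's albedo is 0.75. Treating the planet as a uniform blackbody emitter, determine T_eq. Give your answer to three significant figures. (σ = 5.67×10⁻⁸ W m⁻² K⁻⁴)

T_eq ≈ 273 K

Energy balance: absorbed = emitted ⇒ πR²·S(1−A) = 4πR²·σT_eq⁴, so T_eq⁴ = S(1−A)/(4σ).
T_eq = [5060 × 0.25 / (4 × 5.67×10⁻⁸)]^(1/4) = (5.58×10⁹)^(1/4) = 273 K.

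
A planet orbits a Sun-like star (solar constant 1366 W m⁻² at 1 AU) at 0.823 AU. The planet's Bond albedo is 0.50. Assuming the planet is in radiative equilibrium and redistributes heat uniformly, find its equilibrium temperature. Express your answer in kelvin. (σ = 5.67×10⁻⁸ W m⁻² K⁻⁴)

Flux at 0.823 AU: S = 1366/0.823² = 2020 W m⁻².
Energy balance: absorbed = emitted ⇒ πR²·S(1−A) = 4πR²·σT_eq⁴, so T_eq⁴ = S(1−A)/(4σ).
T_eq = [2020 × 0.50 / (4 × 5.67×10⁻⁸)]^(1/4) = (4.45×10⁹)^(1/4) = 258 K.

T_eq ≈ 258 K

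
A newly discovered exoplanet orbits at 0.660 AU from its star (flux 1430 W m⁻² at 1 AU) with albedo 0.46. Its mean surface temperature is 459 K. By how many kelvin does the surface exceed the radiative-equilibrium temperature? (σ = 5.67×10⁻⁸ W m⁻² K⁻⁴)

ΔT ≈ 161.7 K

S = 1430/0.660² = 3283 W m⁻².
T_eq = [S(1−A)/(4σ)]^(1/4) = [3283×0.54/(4×5.67×10⁻⁸)]^(1/4) = 297.3 K.
ΔT = T_surf − T_eq = 459 − 297.3.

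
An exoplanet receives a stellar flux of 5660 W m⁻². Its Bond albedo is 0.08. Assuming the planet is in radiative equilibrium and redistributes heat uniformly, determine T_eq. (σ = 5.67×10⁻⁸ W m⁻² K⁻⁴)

T_eq ≈ 389 K

Energy balance: absorbed = emitted ⇒ πR²·S(1−A) = 4πR²·σT_eq⁴, so T_eq⁴ = S(1−A)/(4σ).
T_eq = [5660 × 0.92 / (4 × 5.67×10⁻⁸)]^(1/4) = (2.30×10¹⁰)^(1/4) = 389 K.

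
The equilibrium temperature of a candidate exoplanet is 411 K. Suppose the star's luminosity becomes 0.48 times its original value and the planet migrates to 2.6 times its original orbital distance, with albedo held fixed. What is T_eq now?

T_eq ∝ L^(1/4) · d^(−1/2).
T′ = 411 × 0.48^(1/4) / 2.6^(1/2) = 212 K.

T_eq ≈ 212 K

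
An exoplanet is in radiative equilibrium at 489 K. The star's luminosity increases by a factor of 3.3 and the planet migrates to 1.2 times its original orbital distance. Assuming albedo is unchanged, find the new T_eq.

T_eq ∝ L^(1/4) · d^(−1/2).
T′ = 489 × 3.3^(1/4) / 1.2^(1/2) = 602 K.

T_eq ≈ 602 K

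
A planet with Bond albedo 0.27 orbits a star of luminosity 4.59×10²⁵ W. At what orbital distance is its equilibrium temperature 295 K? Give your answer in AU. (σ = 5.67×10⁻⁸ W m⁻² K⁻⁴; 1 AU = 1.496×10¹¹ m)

From T_eq⁴ = L(1−A)/(16πσd²): d = √[L(1−A)/(16πσT_eq⁴)].
d = √[4.59×10²⁵ × 0.73 / (16π × 5.67×10⁻⁸ × (295)⁴)] = 3.94×10¹⁰ m = 0.263 AU.

d ≈ 0.263 AU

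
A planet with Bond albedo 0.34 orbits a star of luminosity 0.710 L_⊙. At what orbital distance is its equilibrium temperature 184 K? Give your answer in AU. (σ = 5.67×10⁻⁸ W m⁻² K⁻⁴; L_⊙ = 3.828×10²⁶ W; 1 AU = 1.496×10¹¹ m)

L = 0.710 × 3.828×10²⁶ = 2.72×10²⁶ W.
From T_eq⁴ = L(1−A)/(16πσd²): d = √[L(1−A)/(16πσT_eq⁴)].
d = √[2.72×10²⁶ × 0.66 / (16π × 5.67×10⁻⁸ × (184)⁴)] = 2.34×10¹¹ m = 1.57 AU.

d ≈ 1.57 AU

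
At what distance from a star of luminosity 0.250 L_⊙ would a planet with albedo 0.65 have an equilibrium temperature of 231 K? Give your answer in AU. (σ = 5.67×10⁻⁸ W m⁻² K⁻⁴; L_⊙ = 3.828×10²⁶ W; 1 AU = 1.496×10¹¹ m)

d ≈ 0.429 AU

L = 0.250 × 3.828×10²⁶ = 9.57×10²⁵ W.
From T_eq⁴ = L(1−A)/(16πσd²): d = √[L(1−A)/(16πσT_eq⁴)].
d = √[9.57×10²⁵ × 0.35 / (16π × 5.67×10⁻⁸ × (231)⁴)] = 6.42×10¹⁰ m = 0.429 AU.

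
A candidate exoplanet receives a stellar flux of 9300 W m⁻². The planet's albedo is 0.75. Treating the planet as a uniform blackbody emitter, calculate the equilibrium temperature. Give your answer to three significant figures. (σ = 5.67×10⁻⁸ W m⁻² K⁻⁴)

Energy balance: absorbed = emitted ⇒ πR²·S(1−A) = 4πR²·σT_eq⁴, so T_eq⁴ = S(1−A)/(4σ).
T_eq = [9300 × 0.25 / (4 × 5.67×10⁻⁸)]^(1/4) = (1.03×10¹⁰)^(1/4) = 318 K.

T_eq ≈ 318 K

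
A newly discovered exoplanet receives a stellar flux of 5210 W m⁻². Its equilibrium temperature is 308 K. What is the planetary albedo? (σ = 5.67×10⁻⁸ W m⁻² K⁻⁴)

From T_eq⁴ = S(1−A)/(4σ): 1−A = 4σT_eq⁴/S.
1−A = 4 × 5.67×10⁻⁸ × (308)⁴ / 5210 = 0.392.

A ≈ 0.61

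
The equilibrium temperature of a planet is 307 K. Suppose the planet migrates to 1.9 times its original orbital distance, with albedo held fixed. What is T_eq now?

T_eq ∝ L^(1/4) · d^(−1/2).
T′ = 307 / 1.9^(1/2) = 223 K.

T_eq ≈ 223 K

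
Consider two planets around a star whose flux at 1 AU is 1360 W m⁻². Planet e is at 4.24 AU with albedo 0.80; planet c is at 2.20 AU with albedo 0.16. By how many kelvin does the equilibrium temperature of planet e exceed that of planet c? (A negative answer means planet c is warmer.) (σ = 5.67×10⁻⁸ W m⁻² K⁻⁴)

ΔT ≈ -89.2 K

T_eq = [S₀(1−A)/(4σd²)]^(1/4), so T ∝ (1−A)^(1/4) / √d.
T₁ = [1360×0.20/(4×5.67×10⁻⁸×4.24²)]^(1/4) = 90.38 K.
T₂ = [1360×0.84/(4×5.67×10⁻⁸×2.20²)]^(1/4) = 179.61 K.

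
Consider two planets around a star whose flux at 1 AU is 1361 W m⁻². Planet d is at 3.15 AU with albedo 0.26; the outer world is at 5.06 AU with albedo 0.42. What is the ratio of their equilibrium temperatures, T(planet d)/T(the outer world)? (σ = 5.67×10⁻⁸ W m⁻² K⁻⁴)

T₁/T₂ ≈ 1.347

T_eq = [S₀(1−A)/(4σd²)]^(1/4), so T ∝ (1−A)^(1/4) / √d.
T₁ = [1361×0.74/(4×5.67×10⁻⁸×3.15²)]^(1/4) = 145.45 K.
T₂ = [1361×0.58/(4×5.67×10⁻⁸×5.06²)]^(1/4) = 107.98 K.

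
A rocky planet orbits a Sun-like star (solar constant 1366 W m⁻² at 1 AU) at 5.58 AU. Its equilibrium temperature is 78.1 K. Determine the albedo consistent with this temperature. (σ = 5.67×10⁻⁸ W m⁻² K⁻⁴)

Flux at 5.58 AU: S = 1366/5.58² = 43.9 W m⁻².
From T_eq⁴ = S(1−A)/(4σ): 1−A = 4σT_eq⁴/S.
1−A = 4 × 5.67×10⁻⁸ × (78.1)⁴ / 43.9 = 0.192.

A ≈ 0.81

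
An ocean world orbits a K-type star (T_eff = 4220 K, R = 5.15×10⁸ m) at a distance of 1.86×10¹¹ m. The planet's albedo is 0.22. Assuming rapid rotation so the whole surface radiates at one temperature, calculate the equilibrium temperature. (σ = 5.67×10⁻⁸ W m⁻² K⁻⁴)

L = 4πR_⋆²σT_⋆⁴ = 4π(5.15×10⁸)² × 5.67×10⁻⁸ × (4220)⁴ = 5.99×10²⁵ W.
S = L/(4πd²) = 138 W m⁻².
Energy balance: absorbed = emitted ⇒ πR²·S(1−A) = 4πR²·σT_eq⁴, so T_eq⁴ = S(1−A)/(4σ).
T_eq = [138 × 0.78 / (4 × 5.67×10⁻⁸)]^(1/4) = (4.74×10⁸)^(1/4) = 148 K.

T_eq ≈ 148 K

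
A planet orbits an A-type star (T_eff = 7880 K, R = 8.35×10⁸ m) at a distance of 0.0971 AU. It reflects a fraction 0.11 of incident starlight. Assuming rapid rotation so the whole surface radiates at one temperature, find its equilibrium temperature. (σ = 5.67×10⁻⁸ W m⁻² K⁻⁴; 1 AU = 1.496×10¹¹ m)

d = 0.0971 AU = 1.45×10¹⁰ m.
L = 4πR_⋆²σT_⋆⁴ = 4π(8.35×10⁸)² × 5.67×10⁻⁸ × (7880)⁴ = 1.92×10²⁷ W.
S = L/(4πd²) = 7.22×10⁵ W m⁻².
Energy balance: absorbed = emitted ⇒ πR²·S(1−A) = 4πR²·σT_eq⁴, so T_eq⁴ = S(1−A)/(4σ).
T_eq = [7.22×10⁵ × 0.89 / (4 × 5.67×10⁻⁸)]^(1/4) = (2.83×10¹²)^(1/4) = 1300 K.

T_eq ≈ 1300 K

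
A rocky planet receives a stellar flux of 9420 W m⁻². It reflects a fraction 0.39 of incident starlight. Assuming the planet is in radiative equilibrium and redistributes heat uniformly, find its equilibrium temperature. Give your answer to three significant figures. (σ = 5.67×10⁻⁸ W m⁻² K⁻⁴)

T_eq ≈ 399 K

Energy balance: absorbed = emitted ⇒ πR²·S(1−A) = 4πR²·σT_eq⁴, so T_eq⁴ = S(1−A)/(4σ).
T_eq = [9420 × 0.61 / (4 × 5.67×10⁻⁸)]^(1/4) = (2.53×10¹⁰)^(1/4) = 399 K.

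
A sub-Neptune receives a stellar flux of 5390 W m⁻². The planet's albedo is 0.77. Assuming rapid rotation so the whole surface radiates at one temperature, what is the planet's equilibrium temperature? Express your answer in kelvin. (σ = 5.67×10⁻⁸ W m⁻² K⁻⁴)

Energy balance: absorbed = emitted ⇒ πR²·S(1−A) = 4πR²·σT_eq⁴, so T_eq⁴ = S(1−A)/(4σ).
T_eq = [5390 × 0.23 / (4 × 5.67×10⁻⁸)]^(1/4) = (5.47×10⁹)^(1/4) = 272 K.

T_eq ≈ 272 K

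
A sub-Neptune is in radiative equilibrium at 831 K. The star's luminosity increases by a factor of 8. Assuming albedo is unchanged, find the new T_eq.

T_eq ∝ L^(1/4) · d^(−1/2).
T′ = 831 × 8^(1/4) = 1400 K.

T_eq ≈ 1400 K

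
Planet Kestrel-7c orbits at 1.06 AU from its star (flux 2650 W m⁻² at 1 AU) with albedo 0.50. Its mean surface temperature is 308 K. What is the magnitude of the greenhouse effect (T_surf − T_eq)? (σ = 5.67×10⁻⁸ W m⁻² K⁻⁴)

S = 2650/1.06² = 2358 W m⁻².
T_eq = [S(1−A)/(4σ)]^(1/4) = [2358×0.50/(4×5.67×10⁻⁸)]^(1/4) = 268.5 K.
ΔT = T_surf − T_eq = 308 − 268.5.

ΔT ≈ 39.5 K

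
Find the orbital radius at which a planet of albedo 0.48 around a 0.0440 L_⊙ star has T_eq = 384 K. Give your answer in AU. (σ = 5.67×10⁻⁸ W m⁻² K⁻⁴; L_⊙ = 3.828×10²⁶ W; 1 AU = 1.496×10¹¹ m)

d ≈ 0.0795 AU

L = 0.0440 × 3.828×10²⁶ = 1.68×10²⁵ W.
From T_eq⁴ = L(1−A)/(16πσd²): d = √[L(1−A)/(16πσT_eq⁴)].
d = √[1.68×10²⁵ × 0.52 / (16π × 5.67×10⁻⁸ × (384)⁴)] = 1.19×10¹⁰ m = 0.0795 AU.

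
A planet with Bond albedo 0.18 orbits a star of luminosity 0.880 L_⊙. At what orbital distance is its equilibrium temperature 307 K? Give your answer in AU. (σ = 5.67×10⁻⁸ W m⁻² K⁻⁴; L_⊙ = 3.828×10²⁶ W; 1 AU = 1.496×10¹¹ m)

d ≈ 0.698 AU

L = 0.880 × 3.828×10²⁶ = 3.37×10²⁶ W.
From T_eq⁴ = L(1−A)/(16πσd²): d = √[L(1−A)/(16πσT_eq⁴)].
d = √[3.37×10²⁶ × 0.82 / (16π × 5.67×10⁻⁸ × (307)⁴)] = 1.04×10¹¹ m = 0.698 AU.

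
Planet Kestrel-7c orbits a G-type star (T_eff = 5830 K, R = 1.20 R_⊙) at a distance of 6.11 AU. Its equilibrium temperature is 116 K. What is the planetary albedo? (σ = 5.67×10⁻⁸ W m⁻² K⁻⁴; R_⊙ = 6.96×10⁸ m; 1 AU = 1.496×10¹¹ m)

R_⋆ = 1.20 × 6.96×10⁸ = 8.35×10⁸ m.
d = 6.11 AU = 9.14×10¹¹ m.
L = 4πR_⋆²σT_⋆⁴ = 4π(8.35×10⁸)² × 5.67×10⁻⁸ × (5830)⁴ = 5.74×10²⁶ W.
S = L/(4πd²) = 54.7 W m⁻².
From T_eq⁴ = S(1−A)/(4σ): 1−A = 4σT_eq⁴/S.
1−A = 4 × 5.67×10⁻⁸ × (116)⁴ / 54.7 = 0.751.

A ≈ 0.25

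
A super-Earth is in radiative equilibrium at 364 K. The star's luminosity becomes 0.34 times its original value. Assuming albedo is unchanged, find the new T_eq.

T_eq ∝ L^(1/4) · d^(−1/2).
T′ = 364 × 0.34^(1/4) = 278 K.

T_eq ≈ 278 K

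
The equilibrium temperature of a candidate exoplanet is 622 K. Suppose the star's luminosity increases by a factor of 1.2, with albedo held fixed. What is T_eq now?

T_eq ≈ 651 K

T_eq ∝ L^(1/4) · d^(−1/2).
T′ = 622 × 1.2^(1/4) = 651 K.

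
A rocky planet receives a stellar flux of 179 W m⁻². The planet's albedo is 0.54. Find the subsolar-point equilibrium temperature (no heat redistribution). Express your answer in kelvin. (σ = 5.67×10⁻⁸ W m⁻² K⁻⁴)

T_ss ≈ 195 K

At the subsolar point the surface absorbs S(1−A) and emits σT⁴ per unit area — no factor of 4, since only the local patch is in balance.
T = [179 × 0.46 / 5.67×10⁻⁸]^(1/4) = (1.45×10⁹)^(1/4) = 195 K.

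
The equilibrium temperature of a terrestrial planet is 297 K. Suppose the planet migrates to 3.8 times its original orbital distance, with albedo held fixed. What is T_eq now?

T_eq ≈ 152 K

T_eq ∝ L^(1/4) · d^(−1/2).
T′ = 297 / 3.8^(1/2) = 152 K.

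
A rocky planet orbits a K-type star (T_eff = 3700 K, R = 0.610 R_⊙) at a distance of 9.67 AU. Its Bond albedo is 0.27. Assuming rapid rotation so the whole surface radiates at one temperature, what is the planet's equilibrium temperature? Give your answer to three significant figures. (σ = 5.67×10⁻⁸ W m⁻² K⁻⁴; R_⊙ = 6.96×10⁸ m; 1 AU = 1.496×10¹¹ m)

R_⋆ = 0.610 × 6.96×10⁸ = 4.25×10⁸ m.
d = 9.67 AU = 1.45×10¹² m.
L = 4πR_⋆²σT_⋆⁴ = 4π(4.25×10⁸)² × 5.67×10⁻⁸ × (3700)⁴ = 2.41×10²⁵ W.
S = L/(4πd²) = 0.915 W m⁻².
Energy balance: absorbed = emitted ⇒ πR²·S(1−A) = 4πR²·σT_eq⁴, so T_eq⁴ = S(1−A)/(4σ).
T_eq = [0.915 × 0.73 / (4 × 5.67×10⁻⁸)]^(1/4) = (2.95×10⁶)^(1/4) = 41.4 K.

T_eq ≈ 41.4 K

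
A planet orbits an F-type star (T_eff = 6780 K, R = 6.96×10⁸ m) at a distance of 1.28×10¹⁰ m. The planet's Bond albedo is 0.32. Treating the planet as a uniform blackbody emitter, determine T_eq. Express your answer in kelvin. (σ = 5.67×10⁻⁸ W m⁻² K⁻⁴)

L = 4πR_⋆²σT_⋆⁴ = 4π(6.96×10⁸)² × 5.67×10⁻⁸ × (6780)⁴ = 7.29×10²⁶ W.
S = L/(4πd²) = 3.54×10⁵ W m⁻².
Energy balance: absorbed = emitted ⇒ πR²·S(1−A) = 4πR²·σT_eq⁴, so T_eq⁴ = S(1−A)/(4σ).
T_eq = [3.54×10⁵ × 0.68 / (4 × 5.67×10⁻⁸)]^(1/4) = (1.06×10¹²)^(1/4) = 1020 K.

T_eq ≈ 1020 K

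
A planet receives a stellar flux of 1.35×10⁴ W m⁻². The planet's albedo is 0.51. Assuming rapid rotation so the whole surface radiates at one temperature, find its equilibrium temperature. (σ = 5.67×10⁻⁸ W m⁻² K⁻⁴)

T_eq ≈ 413 K

Energy balance: absorbed = emitted ⇒ πR²·S(1−A) = 4πR²·σT_eq⁴, so T_eq⁴ = S(1−A)/(4σ).
T_eq = [1.35×10⁴ × 0.49 / (4 × 5.67×10⁻⁸)]^(1/4) = (2.92×10¹⁰)^(1/4) = 413 K.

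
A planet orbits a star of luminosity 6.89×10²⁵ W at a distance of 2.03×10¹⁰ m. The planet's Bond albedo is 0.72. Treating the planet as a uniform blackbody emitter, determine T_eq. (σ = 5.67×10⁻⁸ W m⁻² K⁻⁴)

Flux: S = L/(4πd²) = 6.89×10²⁵/(4π×(2.03×10¹⁰)²) = 1.33×10⁴ W m⁻².
Energy balance: absorbed = emitted ⇒ πR²·S(1−A) = 4πR²·σT_eq⁴, so T_eq⁴ = S(1−A)/(4σ).
T_eq = [1.33×10⁴ × 0.28 / (4 × 5.67×10⁻⁸)]^(1/4) = (1.64×10¹⁰)^(1/4) = 358 K.

T_eq ≈ 358 K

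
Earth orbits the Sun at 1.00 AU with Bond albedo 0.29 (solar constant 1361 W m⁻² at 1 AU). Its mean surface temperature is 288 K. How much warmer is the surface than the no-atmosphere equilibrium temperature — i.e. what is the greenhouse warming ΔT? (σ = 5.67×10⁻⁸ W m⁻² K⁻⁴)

S = 1361/1.00² = 1361 W m⁻².
T_eq = [S(1−A)/(4σ)]^(1/4) = [1361×0.71/(4×5.67×10⁻⁸)]^(1/4) = 255.5 K.
ΔT = T_surf − T_eq = 288 − 255.5.

ΔT ≈ 32.5 K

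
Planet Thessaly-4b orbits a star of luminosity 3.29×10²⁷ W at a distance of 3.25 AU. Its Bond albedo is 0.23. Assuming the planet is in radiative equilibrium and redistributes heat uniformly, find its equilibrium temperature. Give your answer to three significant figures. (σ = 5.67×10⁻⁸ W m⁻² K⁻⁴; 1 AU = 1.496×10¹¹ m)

T_eq ≈ 248 K

d = 3.25 AU = 4.86×10¹¹ m.
Flux: S = L/(4πd²) = 3.29×10²⁷/(4π×(4.86×10¹¹)²) = 1110 W m⁻².
Energy balance: absorbed = emitted ⇒ πR²·S(1−A) = 4πR²·σT_eq⁴, so T_eq⁴ = S(1−A)/(4σ).
T_eq = [1110 × 0.77 / (4 × 5.67×10⁻⁸)]^(1/4) = (3.76×10⁹)^(1/4) = 248 K.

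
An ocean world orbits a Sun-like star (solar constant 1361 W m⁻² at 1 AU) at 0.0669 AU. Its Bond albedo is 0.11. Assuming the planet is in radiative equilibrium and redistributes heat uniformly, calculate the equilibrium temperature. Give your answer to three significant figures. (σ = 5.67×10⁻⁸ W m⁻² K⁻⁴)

Flux at 0.0669 AU: S = 1361/0.0669² = 3.04×10⁵ W m⁻².
Energy balance: absorbed = emitted ⇒ πR²·S(1−A) = 4πR²·σT_eq⁴, so T_eq⁴ = S(1−A)/(4σ).
T_eq = [3.04×10⁵ × 0.89 / (4 × 5.67×10⁻⁸)]^(1/4) = (1.19×10¹²)^(1/4) = 1050 K.

T_eq ≈ 1050 K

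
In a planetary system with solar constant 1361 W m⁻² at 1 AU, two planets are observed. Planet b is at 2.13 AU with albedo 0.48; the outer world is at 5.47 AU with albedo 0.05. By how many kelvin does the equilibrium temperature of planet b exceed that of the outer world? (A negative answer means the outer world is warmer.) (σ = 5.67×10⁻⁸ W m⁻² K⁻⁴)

ΔT ≈ 44.5 K

T_eq = [S₀(1−A)/(4σd²)]^(1/4), so T ∝ (1−A)^(1/4) / √d.
T₁ = [1361×0.52/(4×5.67×10⁻⁸×2.13²)]^(1/4) = 161.94 K.
T₂ = [1361×0.95/(4×5.67×10⁻⁸×5.47²)]^(1/4) = 117.49 K.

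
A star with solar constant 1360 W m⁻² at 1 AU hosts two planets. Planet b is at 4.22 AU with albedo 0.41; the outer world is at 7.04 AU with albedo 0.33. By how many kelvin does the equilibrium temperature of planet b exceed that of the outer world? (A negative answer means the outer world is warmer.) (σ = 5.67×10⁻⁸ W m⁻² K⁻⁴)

T_eq = [S₀(1−A)/(4σd²)]^(1/4), so T ∝ (1−A)^(1/4) / √d.
T₁ = [1360×0.59/(4×5.67×10⁻⁸×4.22²)]^(1/4) = 118.72 K.
T₂ = [1360×0.67/(4×5.67×10⁻⁸×7.04²)]^(1/4) = 94.89 K.

ΔT ≈ 23.8 K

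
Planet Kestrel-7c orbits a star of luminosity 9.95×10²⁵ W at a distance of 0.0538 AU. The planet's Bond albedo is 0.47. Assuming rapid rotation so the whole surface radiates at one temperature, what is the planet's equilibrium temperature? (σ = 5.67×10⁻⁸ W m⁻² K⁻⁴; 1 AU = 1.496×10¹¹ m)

T_eq ≈ 731 K

d = 0.0538 AU = 8.05×10⁹ m.
Flux: S = L/(4πd²) = 9.95×10²⁵/(4π×(8.05×10⁹)²) = 1.22×10⁵ W m⁻².
Energy balance: absorbed = emitted ⇒ πR²·S(1−A) = 4πR²·σT_eq⁴, so T_eq⁴ = S(1−A)/(4σ).
T_eq = [1.22×10⁵ × 0.53 / (4 × 5.67×10⁻⁸)]^(1/4) = (2.86×10¹¹)^(1/4) = 731 K.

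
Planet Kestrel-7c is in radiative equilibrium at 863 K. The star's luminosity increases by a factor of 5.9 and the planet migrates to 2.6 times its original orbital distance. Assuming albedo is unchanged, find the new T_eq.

T_eq ≈ 834 K

T_eq ∝ L^(1/4) · d^(−1/2).
T′ = 863 × 5.9^(1/4) / 2.6^(1/2) = 834 K.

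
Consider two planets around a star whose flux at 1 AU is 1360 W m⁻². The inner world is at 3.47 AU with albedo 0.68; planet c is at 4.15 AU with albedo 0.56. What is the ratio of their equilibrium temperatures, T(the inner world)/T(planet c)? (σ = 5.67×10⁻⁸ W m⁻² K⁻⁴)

T_eq = [S₀(1−A)/(4σd²)]^(1/4), so T ∝ (1−A)^(1/4) / √d.
T₁ = [1360×0.32/(4×5.67×10⁻⁸×3.47²)]^(1/4) = 112.36 K.
T₂ = [1360×0.44/(4×5.67×10⁻⁸×4.15²)]^(1/4) = 111.25 K.

T₁/T₂ ≈ 1.010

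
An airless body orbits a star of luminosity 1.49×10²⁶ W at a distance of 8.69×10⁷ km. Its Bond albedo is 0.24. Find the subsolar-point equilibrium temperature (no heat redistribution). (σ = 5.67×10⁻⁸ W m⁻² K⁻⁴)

d = 8.69×10⁷ km = 8.69×10¹⁰ m.
Flux: S = L/(4πd²) = 1.49×10²⁶/(4π×(8.69×10¹⁰)²) = 1570 W m⁻².
At the subsolar point the surface absorbs S(1−A) and emits σT⁴ per unit area — no factor of 4, since only the local patch is in balance.
T = [1570 × 0.76 / 5.67×10⁻⁸]^(1/4) = (2.10×10¹⁰)^(1/4) = 381 K.

T_ss ≈ 381 K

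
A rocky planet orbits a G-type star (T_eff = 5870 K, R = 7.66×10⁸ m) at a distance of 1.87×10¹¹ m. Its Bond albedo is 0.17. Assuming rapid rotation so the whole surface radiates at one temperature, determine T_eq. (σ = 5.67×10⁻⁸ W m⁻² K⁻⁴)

L = 4πR_⋆²σT_⋆⁴ = 4π(7.66×10⁸)² × 5.67×10⁻⁸ × (5870)⁴ = 4.96×10²⁶ W.
S = L/(4πd²) = 1130 W m⁻².
Energy balance: absorbed = emitted ⇒ πR²·S(1−A) = 4πR²·σT_eq⁴, so T_eq⁴ = S(1−A)/(4σ).
T_eq = [1130 × 0.83 / (4 × 5.67×10⁻⁸)]^(1/4) = (4.13×10⁹)^(1/4) = 254 K.

T_eq ≈ 254 K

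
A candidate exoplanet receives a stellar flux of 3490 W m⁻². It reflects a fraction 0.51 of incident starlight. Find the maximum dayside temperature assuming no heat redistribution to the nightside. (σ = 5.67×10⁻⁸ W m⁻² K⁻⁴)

T_ss ≈ 417 K

With no redistribution each surface element balances locally: S(1−A) = σT⁴.
T = [3490 × 0.49 / 5.67×10⁻⁸]^(1/4) = (3.02×10¹⁰)^(1/4) = 417 K.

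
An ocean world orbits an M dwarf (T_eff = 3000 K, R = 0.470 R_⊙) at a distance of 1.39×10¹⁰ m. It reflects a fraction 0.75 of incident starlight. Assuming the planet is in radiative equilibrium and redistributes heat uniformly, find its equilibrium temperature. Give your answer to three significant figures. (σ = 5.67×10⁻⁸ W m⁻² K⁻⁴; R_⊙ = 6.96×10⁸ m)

R_⋆ = 0.470 × 6.96×10⁸ = 3.27×10⁸ m.
L = 4πR_⋆²σT_⋆⁴ = 4π(3.27×10⁸)² × 5.67×10⁻⁸ × (3000)⁴ = 6.18×10²⁴ W.
S = L/(4πd²) = 2540 W m⁻².
Energy balance: absorbed = emitted ⇒ πR²·S(1−A) = 4πR²·σT_eq⁴, so T_eq⁴ = S(1−A)/(4σ).
T_eq = [2540 × 0.25 / (4 × 5.67×10⁻⁸)]^(1/4) = (2.80×10⁹)^(1/4) = 230 K.

T_eq ≈ 230 K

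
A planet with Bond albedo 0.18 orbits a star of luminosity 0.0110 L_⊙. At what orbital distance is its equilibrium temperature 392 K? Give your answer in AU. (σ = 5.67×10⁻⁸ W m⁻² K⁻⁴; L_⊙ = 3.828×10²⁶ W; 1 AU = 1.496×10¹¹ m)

L = 0.0110 × 3.828×10²⁶ = 4.21×10²⁴ W.
From T_eq⁴ = L(1−A)/(16πσd²): d = √[L(1−A)/(16πσT_eq⁴)].
d = √[4.21×10²⁴ × 0.82 / (16π × 5.67×10⁻⁸ × (392)⁴)] = 7.16×10⁹ m = 0.0479 AU.

d ≈ 0.0479 AU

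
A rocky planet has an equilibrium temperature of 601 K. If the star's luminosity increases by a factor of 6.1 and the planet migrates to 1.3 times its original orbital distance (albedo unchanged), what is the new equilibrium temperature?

T_eq ∝ L^(1/4) · d^(−1/2).
T′ = 601 × 6.1^(1/4) / 1.3^(1/2) = 828 K.

T_eq ≈ 828 K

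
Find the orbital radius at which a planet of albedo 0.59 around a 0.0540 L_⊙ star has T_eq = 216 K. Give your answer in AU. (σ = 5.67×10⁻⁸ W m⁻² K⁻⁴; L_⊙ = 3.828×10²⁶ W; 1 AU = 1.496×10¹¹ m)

d ≈ 0.247 AU

L = 0.0540 × 3.828×10²⁶ = 2.07×10²⁵ W.
From T_eq⁴ = L(1−A)/(16πσd²): d = √[L(1−A)/(16πσT_eq⁴)].
d = √[2.07×10²⁵ × 0.41 / (16π × 5.67×10⁻⁸ × (216)⁴)] = 3.70×10¹⁰ m = 0.247 AU.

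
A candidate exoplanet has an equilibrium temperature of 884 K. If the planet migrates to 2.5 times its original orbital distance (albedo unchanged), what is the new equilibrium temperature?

T_eq ≈ 559 K

T_eq ∝ L^(1/4) · d^(−1/2).
T′ = 884 / 2.5^(1/2) = 559 K.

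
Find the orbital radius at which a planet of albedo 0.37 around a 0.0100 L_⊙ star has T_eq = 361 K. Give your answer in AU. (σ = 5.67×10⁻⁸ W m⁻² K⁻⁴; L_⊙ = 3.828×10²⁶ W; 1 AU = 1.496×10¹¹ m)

d ≈ 0.0472 AU

L = 0.0100 × 3.828×10²⁶ = 3.83×10²⁴ W.
From T_eq⁴ = L(1−A)/(16πσd²): d = √[L(1−A)/(16πσT_eq⁴)].
d = √[3.83×10²⁴ × 0.63 / (16π × 5.67×10⁻⁸ × (361)⁴)] = 7.06×10⁹ m = 0.0472 AU.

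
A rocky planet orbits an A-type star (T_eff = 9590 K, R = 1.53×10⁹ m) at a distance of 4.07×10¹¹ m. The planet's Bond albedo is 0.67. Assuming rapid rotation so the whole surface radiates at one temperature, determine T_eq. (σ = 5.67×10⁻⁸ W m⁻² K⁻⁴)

T_eq ≈ 315 K

L = 4πR_⋆²σT_⋆⁴ = 4π(1.53×10⁹)² × 5.67×10⁻⁸ × (9590)⁴ = 1.41×10²⁸ W.
S = L/(4πd²) = 6780 W m⁻².
Energy balance: absorbed = emitted ⇒ πR²·S(1−A) = 4πR²·σT_eq⁴, so T_eq⁴ = S(1−A)/(4σ).
T_eq = [6780 × 0.33 / (4 × 5.67×10⁻⁸)]^(1/4) = (9.86×10⁹)^(1/4) = 315 K.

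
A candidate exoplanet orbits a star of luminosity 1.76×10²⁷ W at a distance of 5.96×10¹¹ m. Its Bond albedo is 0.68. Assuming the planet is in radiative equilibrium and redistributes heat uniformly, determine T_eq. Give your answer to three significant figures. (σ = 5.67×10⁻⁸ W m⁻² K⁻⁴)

Flux: S = L/(4πd²) = 1.76×10²⁷/(4π×(5.96×10¹¹)²) = 394 W m⁻².
Energy balance: absorbed = emitted ⇒ πR²·S(1−A) = 4πR²·σT_eq⁴, so T_eq⁴ = S(1−A)/(4σ).
T_eq = [394 × 0.32 / (4 × 5.67×10⁻⁸)]^(1/4) = (5.56×10⁸)^(1/4) = 154 K.

T_eq ≈ 154 K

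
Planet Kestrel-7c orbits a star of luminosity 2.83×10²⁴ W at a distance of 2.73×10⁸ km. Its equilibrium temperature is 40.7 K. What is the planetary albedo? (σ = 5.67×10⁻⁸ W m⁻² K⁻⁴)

A ≈ 0.79

d = 2.73×10⁸ km = 2.73×10¹¹ m.
Flux: S = L/(4πd²) = 2.83×10²⁴/(4π×(2.73×10¹¹)²) = 3.02 W m⁻².
From T_eq⁴ = S(1−A)/(4σ): 1−A = 4σT_eq⁴/S.
1−A = 4 × 5.67×10⁻⁸ × (40.7)⁴ / 3.02 = 0.206.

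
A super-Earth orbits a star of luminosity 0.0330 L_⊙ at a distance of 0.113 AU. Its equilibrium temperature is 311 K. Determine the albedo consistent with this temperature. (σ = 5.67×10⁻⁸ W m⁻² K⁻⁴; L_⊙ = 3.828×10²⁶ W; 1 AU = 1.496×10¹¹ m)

A ≈ 0.40

d = 0.113 AU = 1.69×10¹⁰ m.
L = 0.0330 × 3.828×10²⁶ = 1.26×10²⁵ W.
Flux: S = L/(4πd²) = 1.26×10²⁵/(4π×(1.69×10¹⁰)²) = 3520 W m⁻².
From T_eq⁴ = S(1−A)/(4σ): 1−A = 4σT_eq⁴/S.
1−A = 4 × 5.67×10⁻⁸ × (311)⁴ / 3520 = 0.603.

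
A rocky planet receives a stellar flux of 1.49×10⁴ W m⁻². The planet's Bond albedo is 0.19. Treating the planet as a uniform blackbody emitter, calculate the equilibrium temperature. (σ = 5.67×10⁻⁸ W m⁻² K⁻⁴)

Energy balance: absorbed = emitted ⇒ πR²·S(1−A) = 4πR²·σT_eq⁴, so T_eq⁴ = S(1−A)/(4σ).
T_eq = [1.49×10⁴ × 0.81 / (4 × 5.67×10⁻⁸)]^(1/4) = (5.32×10¹⁰)^(1/4) = 480 K.

T_eq ≈ 480 K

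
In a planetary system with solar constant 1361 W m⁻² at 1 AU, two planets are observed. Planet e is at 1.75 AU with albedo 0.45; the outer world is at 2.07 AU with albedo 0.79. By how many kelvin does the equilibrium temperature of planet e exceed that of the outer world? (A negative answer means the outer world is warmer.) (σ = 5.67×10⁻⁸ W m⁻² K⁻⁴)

ΔT ≈ 50.2 K

T_eq = [S₀(1−A)/(4σd²)]^(1/4), so T ∝ (1−A)^(1/4) / √d.
T₁ = [1361×0.55/(4×5.67×10⁻⁸×1.75²)]^(1/4) = 181.19 K.
T₂ = [1361×0.21/(4×5.67×10⁻⁸×2.07²)]^(1/4) = 130.96 K.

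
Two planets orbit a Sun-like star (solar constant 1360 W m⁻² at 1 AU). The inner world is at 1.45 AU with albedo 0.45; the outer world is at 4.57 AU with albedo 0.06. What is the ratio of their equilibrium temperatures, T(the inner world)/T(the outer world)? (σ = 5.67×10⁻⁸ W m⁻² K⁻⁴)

T_eq = [S₀(1−A)/(4σd²)]^(1/4), so T ∝ (1−A)^(1/4) / √d.
T₁ = [1360×0.55/(4×5.67×10⁻⁸×1.45²)]^(1/4) = 199.01 K.
T₂ = [1360×0.94/(4×5.67×10⁻⁸×4.57²)]^(1/4) = 128.17 K.

T₁/T₂ ≈ 1.553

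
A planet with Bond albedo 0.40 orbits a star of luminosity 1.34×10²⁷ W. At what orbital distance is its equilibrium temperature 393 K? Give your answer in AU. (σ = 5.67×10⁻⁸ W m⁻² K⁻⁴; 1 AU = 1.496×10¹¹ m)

d ≈ 0.727 AU

From T_eq⁴ = L(1−A)/(16πσd²): d = √[L(1−A)/(16πσT_eq⁴)].
d = √[1.34×10²⁷ × 0.60 / (16π × 5.67×10⁻⁸ × (393)⁴)] = 1.09×10¹¹ m = 0.727 AU.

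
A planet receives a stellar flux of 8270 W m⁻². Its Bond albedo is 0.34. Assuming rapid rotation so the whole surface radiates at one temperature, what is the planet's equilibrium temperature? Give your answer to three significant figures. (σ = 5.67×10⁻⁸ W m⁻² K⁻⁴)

Energy balance: absorbed = emitted ⇒ πR²·S(1−A) = 4πR²·σT_eq⁴, so T_eq⁴ = S(1−A)/(4σ).
T_eq = [8270 × 0.66 / (4 × 5.67×10⁻⁸)]^(1/4) = (2.41×10¹⁰)^(1/4) = 394 K.

T_eq ≈ 394 K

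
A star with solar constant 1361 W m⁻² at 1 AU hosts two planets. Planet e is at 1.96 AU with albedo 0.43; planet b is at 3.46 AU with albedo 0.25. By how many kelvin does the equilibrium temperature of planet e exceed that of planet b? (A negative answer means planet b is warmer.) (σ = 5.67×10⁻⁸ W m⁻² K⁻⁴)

T_eq = [S₀(1−A)/(4σd²)]^(1/4), so T ∝ (1−A)^(1/4) / √d.
T₁ = [1361×0.57/(4×5.67×10⁻⁸×1.96²)]^(1/4) = 172.74 K.
T₂ = [1361×0.75/(4×5.67×10⁻⁸×3.46²)]^(1/4) = 139.25 K.

ΔT ≈ 33.5 K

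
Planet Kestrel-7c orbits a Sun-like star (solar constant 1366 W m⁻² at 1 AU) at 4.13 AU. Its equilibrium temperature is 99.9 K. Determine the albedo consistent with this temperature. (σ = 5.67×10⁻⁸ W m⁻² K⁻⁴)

Flux at 4.13 AU: S = 1366/4.13² = 80.1 W m⁻².
From T_eq⁴ = S(1−A)/(4σ): 1−A = 4σT_eq⁴/S.
1−A = 4 × 5.67×10⁻⁸ × (99.9)⁴ / 80.1 = 0.282.

A ≈ 0.72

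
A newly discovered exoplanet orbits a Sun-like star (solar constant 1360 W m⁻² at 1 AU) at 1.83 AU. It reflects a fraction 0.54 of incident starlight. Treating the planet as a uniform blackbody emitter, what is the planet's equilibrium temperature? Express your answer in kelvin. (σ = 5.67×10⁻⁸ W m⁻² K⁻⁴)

T_eq ≈ 169 K

Flux at 1.83 AU: S = 1360/1.83² = 406 W m⁻².
Energy balance: absorbed = emitted ⇒ πR²·S(1−A) = 4πR²·σT_eq⁴, so T_eq⁴ = S(1−A)/(4σ).
T_eq = [406 × 0.46 / (4 × 5.67×10⁻⁸)]^(1/4) = (8.24×10⁸)^(1/4) = 169 K.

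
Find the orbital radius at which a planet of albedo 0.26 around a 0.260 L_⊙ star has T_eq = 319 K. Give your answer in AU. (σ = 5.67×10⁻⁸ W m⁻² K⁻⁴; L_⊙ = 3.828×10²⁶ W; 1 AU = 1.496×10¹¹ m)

d ≈ 0.334 AU

L = 0.260 × 3.828×10²⁶ = 9.95×10²⁵ W.
From T_eq⁴ = L(1−A)/(16πσd²): d = √[L(1−A)/(16πσT_eq⁴)].
d = √[9.95×10²⁵ × 0.74 / (16π × 5.67×10⁻⁸ × (319)⁴)] = 5.00×10¹⁰ m = 0.334 AU.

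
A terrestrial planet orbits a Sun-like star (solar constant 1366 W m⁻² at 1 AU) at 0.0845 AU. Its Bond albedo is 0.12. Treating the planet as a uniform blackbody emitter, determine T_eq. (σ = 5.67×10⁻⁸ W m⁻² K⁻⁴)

T_eq ≈ 928 K

Flux at 0.0845 AU: S = 1366/0.0845² = 1.91×10⁵ W m⁻².
Energy balance: absorbed = emitted ⇒ πR²·S(1−A) = 4πR²·σT_eq⁴, so T_eq⁴ = S(1−A)/(4σ).
T_eq = [1.91×10⁵ × 0.88 / (4 × 5.67×10⁻⁸)]^(1/4) = (7.42×10¹¹)^(1/4) = 928 K.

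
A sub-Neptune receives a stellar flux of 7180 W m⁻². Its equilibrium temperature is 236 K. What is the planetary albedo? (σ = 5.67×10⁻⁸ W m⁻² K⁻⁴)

A ≈ 0.90

From T_eq⁴ = S(1−A)/(4σ): 1−A = 4σT_eq⁴/S.
1−A = 4 × 5.67×10⁻⁸ × (236)⁴ / 7180 = 0.098.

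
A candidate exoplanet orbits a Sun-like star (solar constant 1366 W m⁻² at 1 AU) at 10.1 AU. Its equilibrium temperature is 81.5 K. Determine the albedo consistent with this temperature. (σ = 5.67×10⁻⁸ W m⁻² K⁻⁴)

A ≈ 0.25

Flux at 10.1 AU: S = 1366/10.1² = 13.4 W m⁻².
From T_eq⁴ = S(1−A)/(4σ): 1−A = 4σT_eq⁴/S.
1−A = 4 × 5.67×10⁻⁸ × (81.5)⁴ / 13.4 = 0.747.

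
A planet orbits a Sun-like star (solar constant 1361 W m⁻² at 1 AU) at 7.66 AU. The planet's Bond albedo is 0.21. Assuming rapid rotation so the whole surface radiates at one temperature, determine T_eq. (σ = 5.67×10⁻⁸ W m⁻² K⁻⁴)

Flux at 7.66 AU: S = 1361/7.66² = 23.2 W m⁻².
Energy balance: absorbed = emitted ⇒ πR²·S(1−A) = 4πR²·σT_eq⁴, so T_eq⁴ = S(1−A)/(4σ).
T_eq = [23.2 × 0.79 / (4 × 5.67×10⁻⁸)]^(1/4) = (8.08×10⁷)^(1/4) = 94.8 K.

T_eq ≈ 94.8 K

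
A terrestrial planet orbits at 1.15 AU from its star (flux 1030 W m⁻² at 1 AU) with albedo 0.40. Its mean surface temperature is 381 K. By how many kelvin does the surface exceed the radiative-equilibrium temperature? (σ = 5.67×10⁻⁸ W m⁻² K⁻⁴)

S = 1030/1.15² = 778.8 W m⁻².
T_eq = [S(1−A)/(4σ)]^(1/4) = [778.8×0.60/(4×5.67×10⁻⁸)]^(1/4) = 213.1 K.
ΔT = T_surf − T_eq = 381 − 213.1.

ΔT ≈ 167.9 K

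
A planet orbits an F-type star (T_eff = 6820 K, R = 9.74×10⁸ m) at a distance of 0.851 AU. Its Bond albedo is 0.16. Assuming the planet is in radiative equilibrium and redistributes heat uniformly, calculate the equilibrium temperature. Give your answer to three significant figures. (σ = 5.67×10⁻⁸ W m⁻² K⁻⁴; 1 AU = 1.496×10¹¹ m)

T_eq ≈ 404 K

d = 0.851 AU = 1.27×10¹¹ m.
L = 4πR_⋆²σT_⋆⁴ = 4π(9.74×10⁸)² × 5.67×10⁻⁸ × (6820)⁴ = 1.46×10²⁷ W.
S = L/(4πd²) = 7180 W m⁻².
Energy balance: absorbed = emitted ⇒ πR²·S(1−A) = 4πR²·σT_eq⁴, so T_eq⁴ = S(1−A)/(4σ).
T_eq = [7180 × 0.84 / (4 × 5.67×10⁻⁸)]^(1/4) = (2.66×10¹⁰)^(1/4) = 404 K.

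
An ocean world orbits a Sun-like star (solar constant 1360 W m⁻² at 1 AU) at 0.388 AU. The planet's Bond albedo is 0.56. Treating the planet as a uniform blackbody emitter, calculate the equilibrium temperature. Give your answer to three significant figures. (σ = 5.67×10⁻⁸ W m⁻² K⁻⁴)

T_eq ≈ 364 K

Flux at 0.388 AU: S = 1360/0.388² = 9030 W m⁻².
Energy balance: absorbed = emitted ⇒ πR²·S(1−A) = 4πR²·σT_eq⁴, so T_eq⁴ = S(1−A)/(4σ).
T_eq = [9030 × 0.44 / (4 × 5.67×10⁻⁸)]^(1/4) = (1.75×10¹⁰)^(1/4) = 364 K.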